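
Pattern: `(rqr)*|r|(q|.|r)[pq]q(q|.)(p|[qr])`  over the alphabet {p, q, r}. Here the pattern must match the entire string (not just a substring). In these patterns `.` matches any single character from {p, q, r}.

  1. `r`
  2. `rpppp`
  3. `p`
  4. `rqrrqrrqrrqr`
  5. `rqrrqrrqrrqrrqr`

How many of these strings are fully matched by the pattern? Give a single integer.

1 → match
2 → no match
3 → no match
4 → match
5 → match
Total matched: 3

3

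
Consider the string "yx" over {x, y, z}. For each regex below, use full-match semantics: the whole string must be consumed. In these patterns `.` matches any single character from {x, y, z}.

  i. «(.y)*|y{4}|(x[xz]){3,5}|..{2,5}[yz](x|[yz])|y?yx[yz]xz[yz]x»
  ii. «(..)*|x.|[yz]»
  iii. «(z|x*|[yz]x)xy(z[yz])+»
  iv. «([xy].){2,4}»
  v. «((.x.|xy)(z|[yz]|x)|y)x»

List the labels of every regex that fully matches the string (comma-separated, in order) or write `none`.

ii, v

i → no match
ii → match
iii → no match
iv → no match
v → match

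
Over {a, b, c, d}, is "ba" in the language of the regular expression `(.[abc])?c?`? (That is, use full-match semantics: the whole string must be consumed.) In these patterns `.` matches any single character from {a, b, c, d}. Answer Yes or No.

Yes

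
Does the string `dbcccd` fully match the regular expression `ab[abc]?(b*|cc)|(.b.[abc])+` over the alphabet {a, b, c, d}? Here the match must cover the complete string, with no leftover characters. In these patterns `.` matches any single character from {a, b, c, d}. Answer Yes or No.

No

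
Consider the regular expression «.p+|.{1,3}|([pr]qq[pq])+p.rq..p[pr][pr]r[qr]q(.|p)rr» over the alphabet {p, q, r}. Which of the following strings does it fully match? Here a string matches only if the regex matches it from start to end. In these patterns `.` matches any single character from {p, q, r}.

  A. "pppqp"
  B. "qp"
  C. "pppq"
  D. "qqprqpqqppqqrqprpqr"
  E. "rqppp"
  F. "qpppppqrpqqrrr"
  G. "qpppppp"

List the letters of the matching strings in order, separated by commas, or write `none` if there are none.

B, G

A → no match
B → match
C → no match
D → no match
E → no match
F → no match
G → match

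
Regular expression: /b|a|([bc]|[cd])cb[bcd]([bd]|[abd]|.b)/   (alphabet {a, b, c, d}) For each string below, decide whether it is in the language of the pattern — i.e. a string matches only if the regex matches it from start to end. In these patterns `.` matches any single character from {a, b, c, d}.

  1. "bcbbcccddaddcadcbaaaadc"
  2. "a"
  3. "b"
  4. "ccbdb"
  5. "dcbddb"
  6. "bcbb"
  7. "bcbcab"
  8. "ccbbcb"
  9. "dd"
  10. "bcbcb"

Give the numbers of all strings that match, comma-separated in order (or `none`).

2, 3, 4, 5, 7, 8, 10

1 → no match
2 → match
3 → match
4 → match
5 → match
6 → no match
7 → match
8 → match
9 → no match
10 → match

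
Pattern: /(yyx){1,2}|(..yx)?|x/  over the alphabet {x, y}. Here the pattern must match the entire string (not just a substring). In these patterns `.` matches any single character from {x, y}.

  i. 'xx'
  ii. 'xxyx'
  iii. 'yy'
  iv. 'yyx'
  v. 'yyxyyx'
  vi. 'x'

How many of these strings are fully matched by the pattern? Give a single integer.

i → no match
ii → match
iii → no match
iv → match
v → match
vi → match
Total matched: 4

4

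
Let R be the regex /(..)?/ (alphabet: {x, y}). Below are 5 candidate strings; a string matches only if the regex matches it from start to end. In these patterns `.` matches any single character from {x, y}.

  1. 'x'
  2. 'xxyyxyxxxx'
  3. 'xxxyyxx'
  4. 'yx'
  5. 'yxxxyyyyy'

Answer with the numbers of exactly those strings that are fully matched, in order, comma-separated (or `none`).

4

1. 'x' → no match
2. 'xxyyxyxxxx' → no match
3. 'xxxyyxx' → no match
4. 'yx' → match
5. 'yxxxyyyyy' → no match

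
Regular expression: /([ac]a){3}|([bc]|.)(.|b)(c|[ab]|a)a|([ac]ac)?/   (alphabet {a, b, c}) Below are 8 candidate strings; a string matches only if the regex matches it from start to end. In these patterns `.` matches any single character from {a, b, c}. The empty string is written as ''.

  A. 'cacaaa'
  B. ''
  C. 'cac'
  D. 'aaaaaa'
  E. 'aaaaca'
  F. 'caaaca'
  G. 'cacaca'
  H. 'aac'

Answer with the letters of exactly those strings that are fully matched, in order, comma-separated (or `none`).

A, B, C, D, E, F, G, H

A → match
B → match
C → match
D → match
E → match
F → match
G → match
H → match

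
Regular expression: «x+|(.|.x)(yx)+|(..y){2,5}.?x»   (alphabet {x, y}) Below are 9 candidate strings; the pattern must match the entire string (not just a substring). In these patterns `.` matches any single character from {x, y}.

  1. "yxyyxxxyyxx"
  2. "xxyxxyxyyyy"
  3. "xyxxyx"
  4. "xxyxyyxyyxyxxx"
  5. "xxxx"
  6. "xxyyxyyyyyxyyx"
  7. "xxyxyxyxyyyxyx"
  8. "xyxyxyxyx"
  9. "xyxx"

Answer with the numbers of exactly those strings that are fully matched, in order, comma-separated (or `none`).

5, 6, 8

1 → no match
2 → no match
3 → no match
4 → no match
5 → match
6 → match
7 → no match
8 → match
9 → no match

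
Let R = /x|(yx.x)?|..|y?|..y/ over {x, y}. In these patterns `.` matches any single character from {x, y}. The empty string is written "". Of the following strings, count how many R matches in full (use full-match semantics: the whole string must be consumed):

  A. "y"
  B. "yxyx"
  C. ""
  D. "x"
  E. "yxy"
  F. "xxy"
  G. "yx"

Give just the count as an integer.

7

A → match
B → match
C → match
D → match
E → match
F → match
G → match
Total matched: 7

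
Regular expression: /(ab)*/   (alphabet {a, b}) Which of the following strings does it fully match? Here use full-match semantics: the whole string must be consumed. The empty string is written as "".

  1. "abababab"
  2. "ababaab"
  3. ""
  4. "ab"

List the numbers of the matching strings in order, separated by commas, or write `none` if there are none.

1 → match
2 → no match
3 → match
4 → match

1, 3, 4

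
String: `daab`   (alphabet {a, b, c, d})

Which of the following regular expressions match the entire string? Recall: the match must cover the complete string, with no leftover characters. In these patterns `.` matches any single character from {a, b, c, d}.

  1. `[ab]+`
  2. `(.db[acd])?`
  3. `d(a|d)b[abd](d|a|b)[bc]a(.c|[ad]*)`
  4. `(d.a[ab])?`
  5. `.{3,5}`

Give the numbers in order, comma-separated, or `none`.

4, 5

1 → no match
2 → no match
3 → no match
4 → match
5 → match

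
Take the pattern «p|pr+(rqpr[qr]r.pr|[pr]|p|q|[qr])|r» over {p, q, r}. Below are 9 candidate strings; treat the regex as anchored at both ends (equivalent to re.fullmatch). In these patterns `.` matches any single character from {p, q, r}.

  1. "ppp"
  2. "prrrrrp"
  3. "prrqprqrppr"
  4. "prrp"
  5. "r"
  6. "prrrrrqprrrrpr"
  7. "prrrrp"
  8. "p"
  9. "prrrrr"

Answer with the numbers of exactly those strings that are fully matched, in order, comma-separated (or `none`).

2, 3, 4, 5, 6, 7, 8, 9

1. "ppp" → no match
2. "prrrrrp" → match
3. "prrqprqrppr" → match
4. "prrp" → match
5. "r" → match
6 → match
7. "prrrrp" → match
8. "p" → match
9. "prrrrr" → match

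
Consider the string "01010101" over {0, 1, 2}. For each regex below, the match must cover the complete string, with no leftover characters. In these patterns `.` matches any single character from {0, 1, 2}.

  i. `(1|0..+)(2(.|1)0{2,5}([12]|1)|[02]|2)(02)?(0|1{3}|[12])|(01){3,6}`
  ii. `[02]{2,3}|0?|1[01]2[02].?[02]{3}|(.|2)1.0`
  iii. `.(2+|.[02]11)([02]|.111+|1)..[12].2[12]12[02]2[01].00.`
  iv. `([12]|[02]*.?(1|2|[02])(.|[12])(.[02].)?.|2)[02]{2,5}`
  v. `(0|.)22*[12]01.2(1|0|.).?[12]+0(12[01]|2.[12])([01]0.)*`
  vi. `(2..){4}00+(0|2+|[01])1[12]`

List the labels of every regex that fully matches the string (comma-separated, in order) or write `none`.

i → match
ii → no match
iii → no match
iv → no match
v → no match
vi → no match — must start with "2"

i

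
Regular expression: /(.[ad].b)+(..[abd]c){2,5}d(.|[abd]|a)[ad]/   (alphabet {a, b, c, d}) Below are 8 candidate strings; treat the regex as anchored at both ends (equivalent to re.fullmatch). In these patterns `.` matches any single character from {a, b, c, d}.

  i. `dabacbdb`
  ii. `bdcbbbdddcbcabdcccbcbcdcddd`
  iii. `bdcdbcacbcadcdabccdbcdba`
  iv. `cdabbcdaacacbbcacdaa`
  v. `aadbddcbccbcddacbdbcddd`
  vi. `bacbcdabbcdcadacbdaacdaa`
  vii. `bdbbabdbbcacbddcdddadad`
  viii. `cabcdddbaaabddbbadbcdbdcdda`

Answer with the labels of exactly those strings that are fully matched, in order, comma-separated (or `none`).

v

i. `dabacbdb` → no match
ii → no match
iii → no match
iv → no match
v → match
vi → no match
vii → no match
viii → no match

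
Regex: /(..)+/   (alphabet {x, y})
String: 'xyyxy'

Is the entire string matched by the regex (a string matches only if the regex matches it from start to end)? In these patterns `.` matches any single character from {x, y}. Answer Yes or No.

No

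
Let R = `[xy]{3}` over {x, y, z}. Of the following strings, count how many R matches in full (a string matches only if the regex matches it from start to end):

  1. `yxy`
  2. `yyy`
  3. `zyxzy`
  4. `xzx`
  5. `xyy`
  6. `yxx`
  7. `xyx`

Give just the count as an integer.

5

1. `yxy` → match
2. `yyy` → match
3. `zyxzy` → no match
4. `xzx` → no match
5. `xyy` → match
6. `yxx` → match
7. `xyx` → match
Total matched: 5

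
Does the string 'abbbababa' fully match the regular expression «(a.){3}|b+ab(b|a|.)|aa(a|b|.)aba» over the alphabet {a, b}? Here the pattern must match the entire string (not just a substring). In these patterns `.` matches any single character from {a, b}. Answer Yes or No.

No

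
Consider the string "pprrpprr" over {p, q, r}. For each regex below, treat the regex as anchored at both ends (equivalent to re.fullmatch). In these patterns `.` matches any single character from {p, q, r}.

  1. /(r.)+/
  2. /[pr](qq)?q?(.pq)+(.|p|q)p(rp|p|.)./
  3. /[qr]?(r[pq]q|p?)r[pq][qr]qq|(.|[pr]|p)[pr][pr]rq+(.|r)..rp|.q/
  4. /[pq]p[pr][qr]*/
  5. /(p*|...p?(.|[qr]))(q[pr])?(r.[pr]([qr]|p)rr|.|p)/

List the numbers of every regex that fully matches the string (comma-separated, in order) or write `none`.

5

1 → no match — must start with "r"
2 → no match
3 → no match
4 → no match
5 → match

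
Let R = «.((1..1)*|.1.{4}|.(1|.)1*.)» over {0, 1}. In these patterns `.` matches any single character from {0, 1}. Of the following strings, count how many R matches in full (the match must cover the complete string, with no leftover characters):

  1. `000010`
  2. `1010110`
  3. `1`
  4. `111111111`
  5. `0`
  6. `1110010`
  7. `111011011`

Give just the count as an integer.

1 → no match
2 → match
3 → match
4 → match
5 → match
6 → match
7 → match
Total matched: 6

6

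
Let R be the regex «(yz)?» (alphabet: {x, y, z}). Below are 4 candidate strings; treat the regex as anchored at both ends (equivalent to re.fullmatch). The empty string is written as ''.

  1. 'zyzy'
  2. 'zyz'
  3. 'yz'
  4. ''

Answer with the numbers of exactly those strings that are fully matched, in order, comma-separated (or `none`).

1 → no match
2 → no match
3 → match
4 → match

3, 4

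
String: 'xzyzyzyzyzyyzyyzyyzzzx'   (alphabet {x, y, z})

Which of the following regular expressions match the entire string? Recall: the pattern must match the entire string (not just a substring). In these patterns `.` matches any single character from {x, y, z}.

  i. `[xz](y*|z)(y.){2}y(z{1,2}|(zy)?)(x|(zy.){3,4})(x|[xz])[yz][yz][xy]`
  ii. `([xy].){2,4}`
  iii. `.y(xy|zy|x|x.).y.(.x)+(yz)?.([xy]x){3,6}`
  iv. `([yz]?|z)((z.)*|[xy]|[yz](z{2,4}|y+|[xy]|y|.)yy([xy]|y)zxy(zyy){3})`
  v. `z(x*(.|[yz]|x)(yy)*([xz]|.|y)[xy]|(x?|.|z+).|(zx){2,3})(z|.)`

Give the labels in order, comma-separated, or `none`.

i

i → match
ii → no match
iii → no match
iv → no match
v → no match — must start with 'z'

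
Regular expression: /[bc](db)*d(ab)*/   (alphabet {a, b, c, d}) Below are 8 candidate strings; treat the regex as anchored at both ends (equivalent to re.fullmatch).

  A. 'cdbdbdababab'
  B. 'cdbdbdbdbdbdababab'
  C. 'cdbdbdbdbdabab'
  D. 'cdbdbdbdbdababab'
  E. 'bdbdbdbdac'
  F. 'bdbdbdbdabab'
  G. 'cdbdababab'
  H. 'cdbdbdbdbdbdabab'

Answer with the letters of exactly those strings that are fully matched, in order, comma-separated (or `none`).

A, B, C, D, F, G, H

A → match
B → match
C → match
D → match
E → no match
F → match
G → match
H → match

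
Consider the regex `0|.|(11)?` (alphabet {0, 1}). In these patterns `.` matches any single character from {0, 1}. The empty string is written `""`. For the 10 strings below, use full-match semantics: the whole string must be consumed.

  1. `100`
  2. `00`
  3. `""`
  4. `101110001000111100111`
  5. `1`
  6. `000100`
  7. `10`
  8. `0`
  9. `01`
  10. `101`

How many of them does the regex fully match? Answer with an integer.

1 → no match
2 → no match
3 → match
4 → no match
5 → match
6 → no match
7 → no match
8 → match
9 → no match
10 → no match
Total matched: 3

3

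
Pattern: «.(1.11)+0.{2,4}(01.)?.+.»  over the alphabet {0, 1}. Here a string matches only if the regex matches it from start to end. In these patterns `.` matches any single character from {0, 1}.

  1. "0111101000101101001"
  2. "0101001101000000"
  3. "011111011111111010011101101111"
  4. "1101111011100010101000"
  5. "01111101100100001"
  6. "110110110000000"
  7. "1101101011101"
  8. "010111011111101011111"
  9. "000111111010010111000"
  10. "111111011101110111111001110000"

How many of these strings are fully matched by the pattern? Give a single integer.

1 → match
2 → no match
3 → no match
4 → no match
5 → match
6 → match
7 → match
8 → match
9 → no match
10 → match
Total matched: 6

6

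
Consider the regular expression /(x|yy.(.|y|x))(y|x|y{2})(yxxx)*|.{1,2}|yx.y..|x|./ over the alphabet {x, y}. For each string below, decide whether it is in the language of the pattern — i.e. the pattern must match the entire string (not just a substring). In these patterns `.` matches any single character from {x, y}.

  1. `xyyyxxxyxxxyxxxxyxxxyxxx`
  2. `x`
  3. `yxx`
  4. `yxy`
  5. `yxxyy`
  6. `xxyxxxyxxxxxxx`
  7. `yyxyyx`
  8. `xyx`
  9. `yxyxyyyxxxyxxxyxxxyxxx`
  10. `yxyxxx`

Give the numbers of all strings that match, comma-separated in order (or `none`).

1 → no match
2 → match
3 → no match
4 → no match
5 → no match
6 → no match
7 → no match
8 → no match
9 → no match
10 → no match

2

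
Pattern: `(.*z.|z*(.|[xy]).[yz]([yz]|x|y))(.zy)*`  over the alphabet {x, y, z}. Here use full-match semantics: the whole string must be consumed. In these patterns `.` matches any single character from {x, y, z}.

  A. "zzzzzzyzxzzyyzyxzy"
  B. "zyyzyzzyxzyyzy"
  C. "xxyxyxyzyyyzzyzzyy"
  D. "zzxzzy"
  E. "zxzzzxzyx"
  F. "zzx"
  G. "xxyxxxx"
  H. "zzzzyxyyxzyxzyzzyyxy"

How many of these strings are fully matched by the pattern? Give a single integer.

A → match
B → match
C → no match
D → match
E → no match
F → match
G → no match
H → no match
Total matched: 4

4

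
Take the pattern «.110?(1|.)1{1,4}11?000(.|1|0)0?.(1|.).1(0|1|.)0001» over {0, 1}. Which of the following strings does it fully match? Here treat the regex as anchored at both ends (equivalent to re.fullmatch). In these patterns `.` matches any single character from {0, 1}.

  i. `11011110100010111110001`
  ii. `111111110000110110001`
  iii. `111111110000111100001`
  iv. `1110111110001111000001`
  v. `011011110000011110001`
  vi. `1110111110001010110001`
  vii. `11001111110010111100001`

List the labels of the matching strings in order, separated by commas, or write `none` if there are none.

ii, iii, v, vi

i → no match
ii → match
iii → match
iv → no match
v → match
vi → match
vii → no match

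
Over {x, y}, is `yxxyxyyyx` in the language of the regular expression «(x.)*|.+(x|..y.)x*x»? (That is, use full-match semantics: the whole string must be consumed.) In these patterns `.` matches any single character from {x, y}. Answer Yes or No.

Yes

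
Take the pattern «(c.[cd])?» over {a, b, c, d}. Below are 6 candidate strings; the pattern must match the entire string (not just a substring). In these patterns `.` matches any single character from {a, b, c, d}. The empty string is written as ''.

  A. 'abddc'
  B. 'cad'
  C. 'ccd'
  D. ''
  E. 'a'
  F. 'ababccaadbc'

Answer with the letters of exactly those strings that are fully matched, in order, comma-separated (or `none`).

B, C, D

A → no match
B → match
C → match
D → match
E → no match
F → no match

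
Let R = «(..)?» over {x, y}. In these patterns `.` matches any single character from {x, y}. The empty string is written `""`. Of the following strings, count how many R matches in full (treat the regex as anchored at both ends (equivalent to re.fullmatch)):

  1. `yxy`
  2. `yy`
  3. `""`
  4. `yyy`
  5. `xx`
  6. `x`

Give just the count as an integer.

3

1 → no match
2 → match
3 → match
4 → no match
5 → match
6 → no match
Total matched: 3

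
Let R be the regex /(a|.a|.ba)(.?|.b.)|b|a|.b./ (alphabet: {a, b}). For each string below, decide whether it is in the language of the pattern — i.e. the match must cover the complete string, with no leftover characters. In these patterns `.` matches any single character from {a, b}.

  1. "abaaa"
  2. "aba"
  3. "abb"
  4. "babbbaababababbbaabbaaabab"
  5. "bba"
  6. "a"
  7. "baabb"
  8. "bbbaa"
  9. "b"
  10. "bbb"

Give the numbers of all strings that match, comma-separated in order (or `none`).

2, 3, 5, 6, 7, 9, 10

1. "abaaa" → no match
2. "aba" → match
3. "abb" → match
4 → no match
5. "bba" → match
6. "a" → match
7. "baabb" → match
8. "bbbaa" → no match
9. "b" → match
10. "bbb" → match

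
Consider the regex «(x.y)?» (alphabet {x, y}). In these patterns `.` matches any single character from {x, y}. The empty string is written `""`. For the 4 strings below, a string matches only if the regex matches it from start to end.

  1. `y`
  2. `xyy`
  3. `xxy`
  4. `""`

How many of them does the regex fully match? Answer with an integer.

1 → no match
2 → match
3 → match
4 → match
Total matched: 3

3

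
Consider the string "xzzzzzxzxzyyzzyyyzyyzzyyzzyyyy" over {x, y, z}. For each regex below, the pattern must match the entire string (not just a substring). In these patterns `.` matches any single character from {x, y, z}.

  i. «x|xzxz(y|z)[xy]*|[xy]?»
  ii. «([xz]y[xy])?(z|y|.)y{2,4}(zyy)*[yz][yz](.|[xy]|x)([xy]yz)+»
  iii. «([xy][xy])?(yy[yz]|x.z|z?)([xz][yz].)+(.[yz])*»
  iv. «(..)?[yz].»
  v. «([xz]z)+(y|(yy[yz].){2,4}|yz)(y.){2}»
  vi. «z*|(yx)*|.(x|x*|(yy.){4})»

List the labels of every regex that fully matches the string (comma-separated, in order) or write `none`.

iii, v

i → no match
ii → no match — must end with "yz"
iii → match
iv → no match
v → match
vi → no match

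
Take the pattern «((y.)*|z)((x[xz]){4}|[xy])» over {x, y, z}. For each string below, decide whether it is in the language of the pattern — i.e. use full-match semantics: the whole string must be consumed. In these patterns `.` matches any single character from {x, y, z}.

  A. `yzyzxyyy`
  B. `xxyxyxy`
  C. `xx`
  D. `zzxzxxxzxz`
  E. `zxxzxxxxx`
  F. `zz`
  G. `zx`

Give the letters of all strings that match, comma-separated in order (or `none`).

G

A → no match
B → no match
C → no match
D → no match
E → no match
F → no match
G → match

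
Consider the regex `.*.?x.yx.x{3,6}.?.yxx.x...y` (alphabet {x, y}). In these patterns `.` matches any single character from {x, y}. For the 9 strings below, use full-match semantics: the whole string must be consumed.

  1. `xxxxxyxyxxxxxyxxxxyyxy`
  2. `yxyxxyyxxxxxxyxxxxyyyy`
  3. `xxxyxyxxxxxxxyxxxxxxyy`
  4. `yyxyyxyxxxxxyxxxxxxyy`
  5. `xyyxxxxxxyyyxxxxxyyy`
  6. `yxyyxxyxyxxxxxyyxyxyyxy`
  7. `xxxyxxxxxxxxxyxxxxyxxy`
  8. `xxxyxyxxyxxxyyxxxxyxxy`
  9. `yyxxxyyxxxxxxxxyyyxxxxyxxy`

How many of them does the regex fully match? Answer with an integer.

1 → match
2 → match
3 → match
4 → match
5 → match
6 → no match
7 → match
8 → no match
9 → match
Total matched: 7

7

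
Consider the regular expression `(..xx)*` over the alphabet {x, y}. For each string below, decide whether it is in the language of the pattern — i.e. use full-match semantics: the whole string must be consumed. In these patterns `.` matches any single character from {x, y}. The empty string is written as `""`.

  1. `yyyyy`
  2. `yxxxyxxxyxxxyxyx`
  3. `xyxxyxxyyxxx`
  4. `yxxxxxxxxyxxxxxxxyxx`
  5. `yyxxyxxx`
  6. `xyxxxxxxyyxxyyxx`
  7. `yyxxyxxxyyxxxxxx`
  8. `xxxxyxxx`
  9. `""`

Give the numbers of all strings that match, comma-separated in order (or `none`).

4, 5, 6, 7, 8, 9

1. `yyyyy` → no match
2 → no match
3. `xyxxyxxyyxxx` → no match
4 → match
5. `yyxxyxxx` → match
6 → match
7 → match
8. `xxxxyxxx` → match
9. `""` → match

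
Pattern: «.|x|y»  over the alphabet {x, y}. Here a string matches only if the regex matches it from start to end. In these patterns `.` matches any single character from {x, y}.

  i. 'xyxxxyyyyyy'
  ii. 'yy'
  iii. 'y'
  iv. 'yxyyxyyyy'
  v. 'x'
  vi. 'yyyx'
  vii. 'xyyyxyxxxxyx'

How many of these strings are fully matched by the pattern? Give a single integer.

2

i → no match
ii → no match
iii → match
iv → no match
v → match
vi → no match
vii → no match
Total matched: 2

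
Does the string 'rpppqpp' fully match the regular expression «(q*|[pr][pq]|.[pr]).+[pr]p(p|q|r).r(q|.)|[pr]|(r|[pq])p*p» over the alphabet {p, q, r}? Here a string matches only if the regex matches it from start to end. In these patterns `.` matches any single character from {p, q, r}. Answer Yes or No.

No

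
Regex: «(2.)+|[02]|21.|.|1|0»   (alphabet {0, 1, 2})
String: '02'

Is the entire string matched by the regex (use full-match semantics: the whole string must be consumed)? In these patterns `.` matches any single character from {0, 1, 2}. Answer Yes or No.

No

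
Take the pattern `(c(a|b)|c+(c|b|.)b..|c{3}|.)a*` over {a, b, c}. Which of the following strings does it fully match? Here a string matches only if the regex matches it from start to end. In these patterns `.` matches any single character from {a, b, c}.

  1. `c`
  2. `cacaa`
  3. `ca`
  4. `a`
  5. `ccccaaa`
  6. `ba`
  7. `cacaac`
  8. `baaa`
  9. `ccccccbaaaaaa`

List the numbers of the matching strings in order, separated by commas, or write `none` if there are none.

1, 3, 4, 6, 8, 9

1. `c` → match
2. `cacaa` → no match
3. `ca` → match
4. `a` → match
5. `ccccaaa` → no match
6. `ba` → match
7. `cacaac` → no match
8. `baaa` → match
9 → match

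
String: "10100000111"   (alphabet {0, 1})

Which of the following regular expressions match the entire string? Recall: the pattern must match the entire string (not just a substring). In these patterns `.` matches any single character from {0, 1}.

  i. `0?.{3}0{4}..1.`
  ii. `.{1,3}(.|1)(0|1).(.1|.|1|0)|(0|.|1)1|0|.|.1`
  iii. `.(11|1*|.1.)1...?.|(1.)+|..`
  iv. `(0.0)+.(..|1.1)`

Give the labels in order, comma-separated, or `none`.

i

i → match
ii → no match
iii → no match
iv → no match — must start with "0"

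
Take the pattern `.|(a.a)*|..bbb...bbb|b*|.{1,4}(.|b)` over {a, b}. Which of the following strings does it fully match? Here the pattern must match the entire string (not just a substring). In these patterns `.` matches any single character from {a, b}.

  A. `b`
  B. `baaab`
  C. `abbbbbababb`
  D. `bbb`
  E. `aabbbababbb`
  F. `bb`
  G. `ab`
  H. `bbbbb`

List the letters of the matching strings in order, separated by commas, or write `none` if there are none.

A, B, D, E, F, G, H

A → match
B → match
C → no match
D → match
E → match
F → match
G → match
H → match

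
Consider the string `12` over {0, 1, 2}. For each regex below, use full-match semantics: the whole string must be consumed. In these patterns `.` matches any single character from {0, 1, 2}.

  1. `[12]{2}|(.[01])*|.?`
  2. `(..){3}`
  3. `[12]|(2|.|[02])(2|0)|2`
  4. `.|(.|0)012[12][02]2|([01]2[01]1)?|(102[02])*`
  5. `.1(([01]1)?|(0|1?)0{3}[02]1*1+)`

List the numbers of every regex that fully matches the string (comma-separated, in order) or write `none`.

1 → match
2 → no match
3 → match
4 → no match
5 → no match

1, 3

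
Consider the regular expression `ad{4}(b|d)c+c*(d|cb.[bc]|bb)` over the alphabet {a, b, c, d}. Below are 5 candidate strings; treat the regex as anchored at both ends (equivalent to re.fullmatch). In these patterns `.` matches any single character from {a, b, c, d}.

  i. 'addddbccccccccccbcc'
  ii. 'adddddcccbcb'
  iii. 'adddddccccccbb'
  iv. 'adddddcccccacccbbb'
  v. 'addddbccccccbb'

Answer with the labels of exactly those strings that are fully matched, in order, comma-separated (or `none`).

i → match
ii → match
iii → match
iv → no match
v → match

i, ii, iii, v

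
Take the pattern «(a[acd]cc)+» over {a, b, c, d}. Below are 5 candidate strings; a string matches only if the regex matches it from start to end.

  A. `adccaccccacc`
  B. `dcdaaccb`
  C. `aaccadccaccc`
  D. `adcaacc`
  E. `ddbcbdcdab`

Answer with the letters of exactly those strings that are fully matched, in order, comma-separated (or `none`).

A → no match
B → no match — must start with `a`
C → match
D → no match
E → no match — must start with `a`

C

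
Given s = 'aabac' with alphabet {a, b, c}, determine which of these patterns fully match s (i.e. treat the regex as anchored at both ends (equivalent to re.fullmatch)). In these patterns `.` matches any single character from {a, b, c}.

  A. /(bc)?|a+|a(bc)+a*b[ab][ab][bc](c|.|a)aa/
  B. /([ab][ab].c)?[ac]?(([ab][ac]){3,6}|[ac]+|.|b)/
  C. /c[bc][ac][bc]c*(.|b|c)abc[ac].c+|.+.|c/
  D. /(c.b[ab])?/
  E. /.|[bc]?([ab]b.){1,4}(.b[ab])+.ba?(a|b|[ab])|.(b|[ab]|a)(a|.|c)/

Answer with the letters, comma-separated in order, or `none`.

C

A → no match
B → no match
C → match
D → no match
E → no match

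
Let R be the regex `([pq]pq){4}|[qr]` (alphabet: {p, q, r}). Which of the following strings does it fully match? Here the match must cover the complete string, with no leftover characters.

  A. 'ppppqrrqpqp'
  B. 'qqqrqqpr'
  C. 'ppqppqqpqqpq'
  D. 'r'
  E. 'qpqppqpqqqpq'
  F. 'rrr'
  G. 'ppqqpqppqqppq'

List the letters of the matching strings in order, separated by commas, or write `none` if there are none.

C, D

A → no match
B → no match
C → match
D → match
E → no match
F → no match
G → no match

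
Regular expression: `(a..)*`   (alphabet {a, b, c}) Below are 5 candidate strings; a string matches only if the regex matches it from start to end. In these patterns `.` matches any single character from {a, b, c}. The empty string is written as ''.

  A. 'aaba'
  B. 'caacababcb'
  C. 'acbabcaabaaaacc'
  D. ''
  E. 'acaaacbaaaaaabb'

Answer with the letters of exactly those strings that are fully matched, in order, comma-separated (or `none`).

C, D

A → no match
B → no match
C → match
D → match
E → no match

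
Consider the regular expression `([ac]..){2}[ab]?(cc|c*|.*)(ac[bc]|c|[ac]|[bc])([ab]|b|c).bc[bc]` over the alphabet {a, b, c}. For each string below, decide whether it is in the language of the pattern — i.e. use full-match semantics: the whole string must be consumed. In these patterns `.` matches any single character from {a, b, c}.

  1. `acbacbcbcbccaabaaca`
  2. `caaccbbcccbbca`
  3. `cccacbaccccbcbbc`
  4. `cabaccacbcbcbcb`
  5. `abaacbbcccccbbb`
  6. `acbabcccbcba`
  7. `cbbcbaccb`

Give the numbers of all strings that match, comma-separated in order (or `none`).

4

1 → no match
2 → no match
3 → no match
4 → match
5 → no match
6 → no match
7 → no match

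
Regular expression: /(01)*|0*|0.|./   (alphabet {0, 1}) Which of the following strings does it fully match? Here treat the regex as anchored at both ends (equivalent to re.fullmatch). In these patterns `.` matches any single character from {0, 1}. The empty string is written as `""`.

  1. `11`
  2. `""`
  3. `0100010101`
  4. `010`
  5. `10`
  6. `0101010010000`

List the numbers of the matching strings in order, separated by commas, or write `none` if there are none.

1 → no match
2 → match
3 → no match
4 → no match
5 → no match
6 → no match

2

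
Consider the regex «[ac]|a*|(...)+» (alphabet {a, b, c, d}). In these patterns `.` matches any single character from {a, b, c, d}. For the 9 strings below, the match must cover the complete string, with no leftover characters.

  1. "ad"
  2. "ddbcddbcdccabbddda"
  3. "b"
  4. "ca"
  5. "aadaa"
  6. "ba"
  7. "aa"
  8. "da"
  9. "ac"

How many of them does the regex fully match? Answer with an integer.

2

1 → no match
2 → match
3 → no match
4 → no match
5 → no match
6 → no match
7 → match
8 → no match
9 → no match
Total matched: 2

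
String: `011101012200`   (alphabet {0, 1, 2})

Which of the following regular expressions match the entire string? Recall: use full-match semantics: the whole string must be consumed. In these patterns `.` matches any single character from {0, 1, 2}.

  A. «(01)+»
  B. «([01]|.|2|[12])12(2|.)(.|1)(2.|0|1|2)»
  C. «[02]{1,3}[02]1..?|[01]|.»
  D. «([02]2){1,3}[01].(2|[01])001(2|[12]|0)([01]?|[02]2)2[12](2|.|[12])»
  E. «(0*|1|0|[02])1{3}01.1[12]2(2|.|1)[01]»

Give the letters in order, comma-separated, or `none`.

A → no match — must end with `01`
B → no match
C → no match
D → no match
E → match

E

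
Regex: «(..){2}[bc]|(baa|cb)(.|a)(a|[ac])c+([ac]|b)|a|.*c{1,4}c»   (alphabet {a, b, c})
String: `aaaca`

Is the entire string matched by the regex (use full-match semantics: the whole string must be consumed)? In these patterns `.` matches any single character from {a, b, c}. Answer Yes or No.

No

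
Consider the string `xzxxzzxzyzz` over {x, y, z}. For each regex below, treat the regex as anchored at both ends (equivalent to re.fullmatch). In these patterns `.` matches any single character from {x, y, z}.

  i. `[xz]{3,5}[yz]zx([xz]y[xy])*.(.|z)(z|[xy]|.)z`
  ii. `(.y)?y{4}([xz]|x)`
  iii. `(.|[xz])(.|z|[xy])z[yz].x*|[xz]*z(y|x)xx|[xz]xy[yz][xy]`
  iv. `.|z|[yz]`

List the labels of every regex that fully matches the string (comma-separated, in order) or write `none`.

i

i → match
ii → no match
iii → no match
iv → no match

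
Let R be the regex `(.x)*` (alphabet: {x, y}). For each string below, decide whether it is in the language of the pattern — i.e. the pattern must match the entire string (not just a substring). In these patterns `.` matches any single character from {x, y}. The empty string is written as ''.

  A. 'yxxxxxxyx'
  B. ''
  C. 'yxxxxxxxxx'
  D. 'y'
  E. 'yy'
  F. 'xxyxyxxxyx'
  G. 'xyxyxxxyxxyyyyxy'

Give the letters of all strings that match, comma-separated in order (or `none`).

A. 'yxxxxxxyx' → no match
B. '' → match
C. 'yxxxxxxxxx' → match
D. 'y' → no match
E. 'yy' → no match
F. 'xxyxyxxxyx' → match
G → no match

B, C, F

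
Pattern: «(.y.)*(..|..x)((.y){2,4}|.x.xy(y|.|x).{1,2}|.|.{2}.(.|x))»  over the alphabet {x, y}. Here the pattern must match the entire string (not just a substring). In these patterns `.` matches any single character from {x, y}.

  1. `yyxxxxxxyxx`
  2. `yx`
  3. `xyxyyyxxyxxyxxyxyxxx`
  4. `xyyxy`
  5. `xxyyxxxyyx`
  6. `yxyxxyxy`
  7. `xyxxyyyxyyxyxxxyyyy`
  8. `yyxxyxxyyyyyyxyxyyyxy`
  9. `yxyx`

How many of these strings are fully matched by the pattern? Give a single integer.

1 → no match
2 → no match
3 → no match
4 → no match
5 → no match
6 → no match
7 → no match
8 → no match
9 → no match
Total matched: 0

0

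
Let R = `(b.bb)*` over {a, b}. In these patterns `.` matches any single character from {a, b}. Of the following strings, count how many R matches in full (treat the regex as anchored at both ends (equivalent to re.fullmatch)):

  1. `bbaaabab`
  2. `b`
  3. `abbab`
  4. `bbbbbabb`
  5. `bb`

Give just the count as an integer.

1 → no match
2 → no match
3 → no match
4 → match
5 → no match
Total matched: 1

1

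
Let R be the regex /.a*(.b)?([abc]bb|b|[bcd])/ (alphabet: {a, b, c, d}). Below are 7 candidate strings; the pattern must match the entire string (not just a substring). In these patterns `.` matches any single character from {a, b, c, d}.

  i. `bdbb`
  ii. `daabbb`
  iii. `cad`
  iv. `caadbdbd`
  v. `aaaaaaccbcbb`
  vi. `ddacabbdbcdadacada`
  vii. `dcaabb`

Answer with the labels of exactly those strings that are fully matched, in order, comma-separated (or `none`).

i → match
ii → match
iii → match
iv → no match
v → no match
vi → no match
vii → no match

i, ii, iii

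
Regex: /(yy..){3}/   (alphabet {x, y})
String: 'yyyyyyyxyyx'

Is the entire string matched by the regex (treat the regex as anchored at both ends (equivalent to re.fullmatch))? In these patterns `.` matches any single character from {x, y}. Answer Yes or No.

No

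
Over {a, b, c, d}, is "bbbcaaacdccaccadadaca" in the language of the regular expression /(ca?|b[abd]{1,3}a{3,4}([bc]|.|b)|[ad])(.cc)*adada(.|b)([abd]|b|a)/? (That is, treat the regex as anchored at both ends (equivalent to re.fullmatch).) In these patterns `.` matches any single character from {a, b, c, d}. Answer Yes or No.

No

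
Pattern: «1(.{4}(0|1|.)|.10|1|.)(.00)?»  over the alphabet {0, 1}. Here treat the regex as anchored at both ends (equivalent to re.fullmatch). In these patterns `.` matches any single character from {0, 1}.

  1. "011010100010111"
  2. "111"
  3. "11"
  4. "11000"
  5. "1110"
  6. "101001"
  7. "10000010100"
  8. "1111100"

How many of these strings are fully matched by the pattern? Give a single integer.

4

1 → no match — must start with "1"
2 → no match
3 → match
4 → match
5 → match
6 → match
7 → no match
8 → no match
Total matched: 4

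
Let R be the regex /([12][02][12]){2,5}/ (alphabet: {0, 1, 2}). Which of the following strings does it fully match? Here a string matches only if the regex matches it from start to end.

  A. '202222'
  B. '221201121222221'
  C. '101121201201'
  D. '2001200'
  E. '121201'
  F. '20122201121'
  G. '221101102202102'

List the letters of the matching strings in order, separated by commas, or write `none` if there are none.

A → match
B → match
C → match
D → no match
E → match
F → no match
G → match

A, B, C, E, G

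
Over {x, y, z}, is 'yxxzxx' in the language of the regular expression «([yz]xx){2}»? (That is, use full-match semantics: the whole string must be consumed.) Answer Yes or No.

Yes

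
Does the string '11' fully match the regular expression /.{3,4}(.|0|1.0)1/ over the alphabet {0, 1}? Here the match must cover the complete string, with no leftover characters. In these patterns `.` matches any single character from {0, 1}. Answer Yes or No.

No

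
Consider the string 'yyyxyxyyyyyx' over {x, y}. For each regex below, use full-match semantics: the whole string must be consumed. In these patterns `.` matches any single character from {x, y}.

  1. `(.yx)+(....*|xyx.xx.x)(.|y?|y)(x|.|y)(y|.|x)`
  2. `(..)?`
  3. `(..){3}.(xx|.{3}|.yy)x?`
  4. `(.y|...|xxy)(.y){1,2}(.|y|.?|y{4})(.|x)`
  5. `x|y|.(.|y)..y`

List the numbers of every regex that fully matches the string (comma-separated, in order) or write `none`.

1 → no match
2 → no match
3 → no match
4 → match
5 → no match

4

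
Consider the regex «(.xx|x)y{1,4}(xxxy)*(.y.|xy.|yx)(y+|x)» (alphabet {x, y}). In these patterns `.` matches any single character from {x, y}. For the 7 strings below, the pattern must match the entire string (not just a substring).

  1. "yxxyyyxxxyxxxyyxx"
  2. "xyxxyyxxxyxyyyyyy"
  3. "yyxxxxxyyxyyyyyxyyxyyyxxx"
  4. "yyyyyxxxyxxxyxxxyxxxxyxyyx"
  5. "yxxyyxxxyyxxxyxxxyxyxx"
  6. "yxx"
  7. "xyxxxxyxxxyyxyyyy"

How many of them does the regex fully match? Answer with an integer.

1 → match
2 → no match
3 → no match
4 → no match
5 → no match
6 → no match
7 → no match
Total matched: 1

1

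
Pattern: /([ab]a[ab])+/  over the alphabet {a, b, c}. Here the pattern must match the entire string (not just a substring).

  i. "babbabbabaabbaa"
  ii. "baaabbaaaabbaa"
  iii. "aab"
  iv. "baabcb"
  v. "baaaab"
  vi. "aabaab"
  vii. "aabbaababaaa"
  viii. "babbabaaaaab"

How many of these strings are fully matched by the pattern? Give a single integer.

6

i → match
ii → no match
iii → match
iv → no match
v → match
vi → match
vii → match
viii → match
Total matched: 6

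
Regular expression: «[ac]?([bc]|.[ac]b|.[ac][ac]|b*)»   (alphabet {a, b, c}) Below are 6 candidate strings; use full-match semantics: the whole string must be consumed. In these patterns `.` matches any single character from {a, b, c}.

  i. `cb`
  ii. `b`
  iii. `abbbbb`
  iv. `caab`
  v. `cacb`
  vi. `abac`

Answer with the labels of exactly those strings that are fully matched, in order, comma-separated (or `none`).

i, ii, iii, iv, v, vi

i → match
ii → match
iii → match
iv → match
v → match
vi → match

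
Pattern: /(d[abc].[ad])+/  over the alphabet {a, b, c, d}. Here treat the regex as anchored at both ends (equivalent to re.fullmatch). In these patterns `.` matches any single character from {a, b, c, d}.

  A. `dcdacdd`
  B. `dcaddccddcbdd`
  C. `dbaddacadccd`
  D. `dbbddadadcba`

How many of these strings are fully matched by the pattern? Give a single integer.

2

A → no match
B → no match
C → match
D → match
Total matched: 2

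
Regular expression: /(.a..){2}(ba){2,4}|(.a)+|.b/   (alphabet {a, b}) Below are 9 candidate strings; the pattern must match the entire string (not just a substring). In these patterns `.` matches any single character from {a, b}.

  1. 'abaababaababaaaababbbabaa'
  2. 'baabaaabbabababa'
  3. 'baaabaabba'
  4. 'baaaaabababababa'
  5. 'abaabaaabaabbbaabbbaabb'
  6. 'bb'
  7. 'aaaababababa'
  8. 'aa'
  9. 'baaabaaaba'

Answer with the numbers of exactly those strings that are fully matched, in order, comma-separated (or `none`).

1 → no match
2 → match
3 → no match
4 → match
5 → no match
6 → match
7 → match
8 → match
9 → match

2, 4, 6, 7, 8, 9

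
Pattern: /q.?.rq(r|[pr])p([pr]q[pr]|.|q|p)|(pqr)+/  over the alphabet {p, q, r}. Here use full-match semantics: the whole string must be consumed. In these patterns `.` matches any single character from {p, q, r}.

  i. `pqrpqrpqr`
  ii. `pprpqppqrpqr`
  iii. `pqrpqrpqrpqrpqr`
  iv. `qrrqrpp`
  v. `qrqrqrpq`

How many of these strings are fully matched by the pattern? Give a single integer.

4

i → match
ii → no match
iii → match
iv → match
v → match
Total matched: 4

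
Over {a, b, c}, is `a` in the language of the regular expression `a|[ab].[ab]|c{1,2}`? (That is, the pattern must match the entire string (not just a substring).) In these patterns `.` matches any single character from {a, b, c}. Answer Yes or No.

Yes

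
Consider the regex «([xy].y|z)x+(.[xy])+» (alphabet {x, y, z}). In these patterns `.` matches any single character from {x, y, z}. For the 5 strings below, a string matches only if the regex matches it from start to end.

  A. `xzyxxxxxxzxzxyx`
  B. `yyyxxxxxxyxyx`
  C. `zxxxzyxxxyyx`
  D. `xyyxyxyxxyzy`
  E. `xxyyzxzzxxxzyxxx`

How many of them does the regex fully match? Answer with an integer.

A → match
B → match
C → match
D → match
E → no match
Total matched: 4

4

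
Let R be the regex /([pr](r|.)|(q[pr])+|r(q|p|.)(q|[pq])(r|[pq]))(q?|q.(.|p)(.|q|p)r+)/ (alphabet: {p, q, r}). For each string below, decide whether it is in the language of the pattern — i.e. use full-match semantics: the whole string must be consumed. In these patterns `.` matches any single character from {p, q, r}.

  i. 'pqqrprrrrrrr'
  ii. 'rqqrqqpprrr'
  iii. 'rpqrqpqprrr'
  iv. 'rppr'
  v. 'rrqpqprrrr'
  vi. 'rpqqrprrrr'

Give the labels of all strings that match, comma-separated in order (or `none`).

i, ii, iii, iv, v, vi

i → match
ii → match
iii → match
iv → match
v → match
vi → match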